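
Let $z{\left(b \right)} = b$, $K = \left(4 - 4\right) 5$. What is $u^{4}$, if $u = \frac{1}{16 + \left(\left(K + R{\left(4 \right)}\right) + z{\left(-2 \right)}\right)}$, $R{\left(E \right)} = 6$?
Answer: $\frac{1}{160000} \approx 6.25 \cdot 10^{-6}$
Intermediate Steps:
$K = 0$ ($K = 0 \cdot 5 = 0$)
$u = \frac{1}{20}$ ($u = \frac{1}{16 + \left(\left(0 + 6\right) - 2\right)} = \frac{1}{16 + \left(6 - 2\right)} = \frac{1}{16 + 4} = \frac{1}{20} \approx 0.05$)
$u^{4} = \left(\frac{1}{20}\right)^{4} = \frac{1}{160000}$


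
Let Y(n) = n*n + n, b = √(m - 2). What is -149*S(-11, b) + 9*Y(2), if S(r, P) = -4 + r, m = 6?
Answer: 2289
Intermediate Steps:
b = 2 (b = √(6 - 2) = √4 = 2)
Y(n) = n + n² (Y(n) = n² + n = n + n²)
-149*S(-11, b) + 9*Y(2) = -149*(-4 - 11) + 9*(2*(1 + 2)) = -149*(-15) + 9*(2*3) = 2235 + 9*6 = 2235 + 54 = 2289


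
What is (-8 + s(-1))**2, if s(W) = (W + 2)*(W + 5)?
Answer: 16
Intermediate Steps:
s(W) = (2 + W)*(5 + W)
(-8 + s(-1))**2 = (-8 + (10 + (-1)**2 + 7*(-1)))**2 = (-8 + (10 + 1 - 7))**2 = (-8 + 4)**2 = (-4)**2 = 16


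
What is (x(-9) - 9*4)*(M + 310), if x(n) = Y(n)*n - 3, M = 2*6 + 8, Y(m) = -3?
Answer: -3960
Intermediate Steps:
M = 20 (M = 12 + 8 = 20)
x(n) = -3 - 3*n (x(n) = -3*n - 3 = -3 - 3*n)
(x(-9) - 9*4)*(M + 310) = ((-3 - 3*(-9)) - 9*4)*(20 + 310) = ((-3 + 27) - 36)*330 = (24 - 36)*330 = -12*330 = -3960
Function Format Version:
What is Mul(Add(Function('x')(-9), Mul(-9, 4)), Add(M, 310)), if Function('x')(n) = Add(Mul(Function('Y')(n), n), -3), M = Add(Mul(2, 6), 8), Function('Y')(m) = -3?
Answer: -3960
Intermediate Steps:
M = 20 (M = Add(12, 8) = 20)
Function('x')(n) = Add(-3, Mul(-3, n)) (Function('x')(n) = Add(Mul(-3, n), -3) = Add(-3, Mul(-3, n)))
Mul(Add(Function('x')(-9), Mul(-9, 4)), Add(M, 310)) = Mul(Add(Add(-3, Mul(-3, -9)), Mul(-9, 4)), Add(20, 310)) = Mul(Add(Add(-3, 27), -36), 330) = Mul(Add(24, -36), 330) = Mul(-12, 330) = -3960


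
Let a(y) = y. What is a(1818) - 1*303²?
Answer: -89991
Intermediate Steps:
a(1818) - 1*303² = 1818 - 1*303² = 1818 - 1*91809 = 1818 - 91809 = -89991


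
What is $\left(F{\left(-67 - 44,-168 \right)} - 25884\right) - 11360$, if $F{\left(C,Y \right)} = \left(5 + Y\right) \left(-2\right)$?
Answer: $-36918$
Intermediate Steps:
$F{\left(C,Y \right)} = -10 - 2 Y$
$\left(F{\left(-67 - 44,-168 \right)} - 25884\right) - 11360 = \left(\left(-10 - -336\right) - 25884\right) - 11360 = \left(\left(-10 + 336\right) - 25884\right) - 11360 = \left(326 - 25884\right) - 11360 = -25558 - 11360 = -36918$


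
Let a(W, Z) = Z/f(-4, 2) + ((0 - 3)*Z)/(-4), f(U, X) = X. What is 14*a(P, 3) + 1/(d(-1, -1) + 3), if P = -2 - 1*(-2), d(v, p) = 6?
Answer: 947/18 ≈ 52.611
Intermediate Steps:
P = 0 (P = -2 + 2 = 0)
a(W, Z) = 5*Z/4 (a(W, Z) = Z/2 + ((0 - 3)*Z)/(-4) = Z*(½) - 3*Z*(-¼) = Z/2 + 3*Z/4 = 5*Z/4)
14*a(P, 3) + 1/(d(-1, -1) + 3) = 14*((5/4)*3) + 1/(6 + 3) = 14*(15/4) + 1/9 = 105/2 + ⅑ = 947/18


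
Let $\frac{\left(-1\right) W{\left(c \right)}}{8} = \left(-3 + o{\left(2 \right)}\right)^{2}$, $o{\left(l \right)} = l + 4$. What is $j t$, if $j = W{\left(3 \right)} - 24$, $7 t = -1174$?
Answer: $\frac{112704}{7} \approx 16101.0$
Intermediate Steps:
$t = - \frac{1174}{7}$ ($t = \frac{1}{7} \left(-1174\right) = - \frac{1174}{7} \approx -167.71$)
$o{\left(l \right)} = 4 + l$
$W{\left(c \right)} = -72$ ($W{\left(c \right)} = - 8 \left(-3 + \left(4 + 2\right)\right)^{2} = - 8 \left(-3 + 6\right)^{2} = - 8 \cdot 3^{2} = \left(-8\right) 9 = -72$)
$j = -96$ ($j = -72 - 24 = -96$)
$j t = \left(-96\right) \left(- \frac{1174}{7}\right) = \frac{112704}{7}$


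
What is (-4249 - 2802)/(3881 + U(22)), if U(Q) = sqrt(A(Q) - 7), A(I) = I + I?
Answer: -2487721/1369284 + 641*sqrt(37)/1369284 ≈ -1.8140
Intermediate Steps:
A(I) = 2*I
U(Q) = sqrt(-7 + 2*Q) (U(Q) = sqrt(2*Q - 7) = sqrt(-7 + 2*Q))
(-4249 - 2802)/(3881 + U(22)) = (-4249 - 2802)/(3881 + sqrt(-7 + 2*22)) = -7051/(3881 + sqrt(-7 + 44)) = -7051/(3881 + sqrt(37))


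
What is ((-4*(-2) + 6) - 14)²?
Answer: 0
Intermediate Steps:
((-4*(-2) + 6) - 14)² = ((8 + 6) - 14)² = (14 - 14)² = 0² = 0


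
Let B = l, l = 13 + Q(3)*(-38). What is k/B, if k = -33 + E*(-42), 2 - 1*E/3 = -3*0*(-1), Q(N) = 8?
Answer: 95/97 ≈ 0.97938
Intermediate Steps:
E = 6 (E = 6 - 3*(-3*0)*(-1) = 6 - 0*(-1) = 6 - 3*0 = 6 + 0 = 6)
l = -291 (l = 13 + 8*(-38) = 13 - 304 = -291)
k = -285 (k = -33 + 6*(-42) = -33 - 252 = -285)
B = -291
k/B = -285/(-291) = -285*(-1/291) = 95/97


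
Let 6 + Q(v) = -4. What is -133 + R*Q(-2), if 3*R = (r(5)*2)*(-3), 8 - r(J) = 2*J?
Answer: -173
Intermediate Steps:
Q(v) = -10 (Q(v) = -6 - 4 = -10)
r(J) = 8 - 2*J
R = 4 (R = (((8 - 2*5)*2)*(-3))/3 = (((8 - 10)*2)*(-3))/3 = (-2*2*(-3))/3 = (-4*(-3))/3 = (1/3)*12 = 4)
-133 + R*Q(-2) = -133 + 4*(-10) = -133 - 40 = -173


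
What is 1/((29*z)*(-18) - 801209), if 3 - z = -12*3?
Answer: -1/821567 ≈ -1.2172e-6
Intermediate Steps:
z = 39 (z = 3 - (-12)*3 = 3 - 1*(-36) = 3 + 36 = 39)
1/((29*z)*(-18) - 801209) = 1/((29*39)*(-18) - 801209) = 1/(1131*(-18) - 801209) = 1/(-20358 - 801209) = 1/(-821567) = -1/821567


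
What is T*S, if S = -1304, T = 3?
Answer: -3912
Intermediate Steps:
T*S = 3*(-1304) = -3912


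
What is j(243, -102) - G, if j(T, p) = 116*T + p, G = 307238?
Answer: -279152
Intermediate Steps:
j(T, p) = p + 116*T
j(243, -102) - G = (-102 + 116*243) - 1*307238 = (-102 + 28188) - 307238 = 28086 - 307238 = -279152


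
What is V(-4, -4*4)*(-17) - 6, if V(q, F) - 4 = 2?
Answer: -108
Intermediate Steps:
V(q, F) = 6 (V(q, F) = 4 + 2 = 6)
V(-4, -4*4)*(-17) - 6 = 6*(-17) - 6 = -102 - 6 = -108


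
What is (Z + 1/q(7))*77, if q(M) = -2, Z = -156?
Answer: -24101/2 ≈ -12051.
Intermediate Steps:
(Z + 1/q(7))*77 = (-156 + 1/(-2))*77 = (-156 - 1/2)*77 = -313/2*77 = -24101/2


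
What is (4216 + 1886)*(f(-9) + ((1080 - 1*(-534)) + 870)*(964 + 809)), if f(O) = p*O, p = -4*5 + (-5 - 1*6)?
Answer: 26875715922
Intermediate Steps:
p = -31 (p = -20 + (-5 - 6) = -20 - 11 = -31)
f(O) = -31*O
(4216 + 1886)*(f(-9) + ((1080 - 1*(-534)) + 870)*(964 + 809)) = (4216 + 1886)*(-31*(-9) + ((1080 - 1*(-534)) + 870)*(964 + 809)) = 6102*(279 + ((1080 + 534) + 870)*1773) = 6102*(279 + (1614 + 870)*1773) = 6102*(279 + 2484*1773) = 6102*(279 + 4404132) = 6102*4404411 = 26875715922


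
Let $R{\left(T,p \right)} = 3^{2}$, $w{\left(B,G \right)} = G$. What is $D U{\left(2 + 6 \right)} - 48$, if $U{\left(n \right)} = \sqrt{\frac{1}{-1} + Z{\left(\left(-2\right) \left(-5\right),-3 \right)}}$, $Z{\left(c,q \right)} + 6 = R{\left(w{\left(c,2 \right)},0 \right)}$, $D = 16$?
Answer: $-48 + 16 \sqrt{2} \approx -25.373$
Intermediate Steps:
$R{\left(T,p \right)} = 9$
$Z{\left(c,q \right)} = 3$ ($Z{\left(c,q \right)} = -6 + 9 = 3$)
$U{\left(n \right)} = \sqrt{2}$ ($U{\left(n \right)} = \sqrt{\frac{1}{-1} + 3} = \sqrt{-1 + 3} = \sqrt{2}$)
$D U{\left(2 + 6 \right)} - 48 = 16 \sqrt{2} - 48 = -48 + 16 \sqrt{2}$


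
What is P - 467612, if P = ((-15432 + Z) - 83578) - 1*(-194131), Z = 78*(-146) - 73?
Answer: -383952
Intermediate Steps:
Z = -11461 (Z = -11388 - 73 = -11461)
P = 83660 (P = ((-15432 - 11461) - 83578) - 1*(-194131) = (-26893 - 83578) + 194131 = -110471 + 194131 = 83660)
P - 467612 = 83660 - 467612 = -383952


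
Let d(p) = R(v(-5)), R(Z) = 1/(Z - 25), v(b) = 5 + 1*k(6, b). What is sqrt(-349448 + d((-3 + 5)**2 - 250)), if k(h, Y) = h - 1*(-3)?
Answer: I*sqrt(42283219)/11 ≈ 591.14*I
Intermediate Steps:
k(h, Y) = 3 + h (k(h, Y) = h + 3 = 3 + h)
v(b) = 14 (v(b) = 5 + 1*(3 + 6) = 5 + 1*9 = 5 + 9 = 14)
R(Z) = 1/(-25 + Z)
d(p) = -1/11 (d(p) = 1/(-25 + 14) = 1/(-11) = -1/11)
sqrt(-349448 + d((-3 + 5)**2 - 250)) = sqrt(-349448 - 1/11) = sqrt(-3843929/11) = I*sqrt(42283219)/11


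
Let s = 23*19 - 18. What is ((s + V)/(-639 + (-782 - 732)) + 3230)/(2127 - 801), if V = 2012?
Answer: 136309/55978 ≈ 2.4350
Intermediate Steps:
s = 419 (s = 437 - 18 = 419)
((s + V)/(-639 + (-782 - 732)) + 3230)/(2127 - 801) = ((419 + 2012)/(-639 + (-782 - 732)) + 3230)/(2127 - 801) = (2431/(-639 - 1514) + 3230)/1326 = (2431/(-2153) + 3230)*(1/1326) = (2431*(-1/2153) + 3230)*(1/1326) = (-2431/2153 + 3230)*(1/1326) = (6951759/2153)*(1/1326) = 136309/55978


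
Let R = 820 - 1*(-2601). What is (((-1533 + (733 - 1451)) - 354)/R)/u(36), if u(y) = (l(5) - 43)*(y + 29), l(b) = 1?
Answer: 521/1867866 ≈ 0.00027893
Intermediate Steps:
u(y) = -1218 - 42*y (u(y) = (1 - 43)*(y + 29) = -42*(29 + y) = -1218 - 42*y)
R = 3421 (R = 820 + 2601 = 3421)
(((-1533 + (733 - 1451)) - 354)/R)/u(36) = (((-1533 + (733 - 1451)) - 354)/3421)/(-1218 - 42*36) = (((-1533 - 718) - 354)*(1/3421))/(-1218 - 1512) = ((-2251 - 354)*(1/3421))/(-2730) = -2605*1/3421*(-1/2730) = -2605/3421*(-1/2730) = 521/1867866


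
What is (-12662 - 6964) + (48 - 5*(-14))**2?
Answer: -5702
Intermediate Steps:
(-12662 - 6964) + (48 - 5*(-14))**2 = -19626 + (48 + 70)**2 = -19626 + 118**2 = -19626 + 13924 = -5702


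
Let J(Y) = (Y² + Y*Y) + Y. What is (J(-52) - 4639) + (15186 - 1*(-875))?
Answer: 16778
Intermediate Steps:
J(Y) = Y + 2*Y² (J(Y) = (Y² + Y²) + Y = 2*Y² + Y = Y + 2*Y²)
(J(-52) - 4639) + (15186 - 1*(-875)) = (-52*(1 + 2*(-52)) - 4639) + (15186 - 1*(-875)) = (-52*(1 - 104) - 4639) + (15186 + 875) = (-52*(-103) - 4639) + 16061 = (5356 - 4639) + 16061 = 717 + 16061 = 16778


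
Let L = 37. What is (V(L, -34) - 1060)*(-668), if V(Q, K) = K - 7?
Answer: 735468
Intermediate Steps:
V(Q, K) = -7 + K
(V(L, -34) - 1060)*(-668) = ((-7 - 34) - 1060)*(-668) = (-41 - 1060)*(-668) = -1101*(-668) = 735468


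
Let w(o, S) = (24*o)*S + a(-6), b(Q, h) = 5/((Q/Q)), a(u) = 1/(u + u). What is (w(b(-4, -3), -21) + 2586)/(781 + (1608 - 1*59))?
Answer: 791/27960 ≈ 0.028290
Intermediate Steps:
a(u) = 1/(2*u)
b(Q, h) = 5 (b(Q, h) = 5/1 = 5*1 = 5)
w(o, S) = -1/12 + 24*S*o (w(o, S) = (24*o)*S + (1/2)/(-6) = 24*S*o + (1/2)*(-1/6) = 24*S*o - 1/12 = -1/12 + 24*S*o)
(w(b(-4, -3), -21) + 2586)/(781 + (1608 - 1*59)) = ((-1/12 + 24*(-21)*5) + 2586)/(781 + (1608 - 1*59)) = ((-1/12 - 2520) + 2586)/(781 + (1608 - 59)) = (-30241/12 + 2586)/(781 + 1549) = (791/12)/2330 = (791/12)*(1/2330) = 791/27960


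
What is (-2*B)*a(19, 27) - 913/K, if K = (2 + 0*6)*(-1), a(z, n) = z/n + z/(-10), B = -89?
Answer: 65761/270 ≈ 243.56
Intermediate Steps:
a(z, n) = -z/10 + z/n (a(z, n) = z/n + z*(-⅒) = z/n - z/10 = -z/10 + z/n)
K = -2 (K = (2 + 0)*(-1) = 2*(-1) = -2)
(-2*B)*a(19, 27) - 913/K = (-2*(-89))*(-⅒*19 + 19/27) - 913/(-2) = 178*(-19/10 + 19*(1/27)) - 913*(-½) = 178*(-19/10 + 19/27) + 913/2 = 178*(-323/270) + 913/2 = -28747/135 + 913/2 = 65761/270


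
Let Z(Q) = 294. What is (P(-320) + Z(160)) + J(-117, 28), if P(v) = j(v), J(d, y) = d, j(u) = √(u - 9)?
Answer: 177 + I*√329 ≈ 177.0 + 18.138*I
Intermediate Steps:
j(u) = √(-9 + u)
P(v) = √(-9 + v)
(P(-320) + Z(160)) + J(-117, 28) = (√(-9 - 320) + 294) - 117 = (√(-329) + 294) - 117 = (I*√329 + 294) - 117 = (294 + I*√329) - 117 = 177 + I*√329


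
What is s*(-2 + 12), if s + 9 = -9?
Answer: -180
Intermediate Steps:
s = -18 (s = -9 - 9 = -18)
s*(-2 + 12) = -18*(-2 + 12) = -18*10 = -180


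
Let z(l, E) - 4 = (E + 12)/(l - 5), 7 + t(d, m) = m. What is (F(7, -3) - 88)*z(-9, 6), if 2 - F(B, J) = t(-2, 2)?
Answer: -1539/7 ≈ -219.86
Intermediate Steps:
t(d, m) = -7 + m
F(B, J) = 7 (F(B, J) = 2 - (-7 + 2) = 2 - 1*(-5) = 2 + 5 = 7)
z(l, E) = 4 + (12 + E)/(-5 + l) (z(l, E) = 4 + (E + 12)/(l - 5) = 4 + (12 + E)/(-5 + l))
(F(7, -3) - 88)*z(-9, 6) = (7 - 88)*((-8 + 6 + 4*(-9))/(-5 - 9)) = -81*(-8 + 6 - 36)/(-14) = -(-81)*(-38)/14 = -81*19/7 = -1539/7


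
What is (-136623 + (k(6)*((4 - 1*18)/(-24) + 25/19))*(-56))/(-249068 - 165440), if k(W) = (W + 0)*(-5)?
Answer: 2535217/7875652 ≈ 0.32191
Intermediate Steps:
k(W) = -5*W (k(W) = W*(-5) = -5*W)
(-136623 + (k(6)*((4 - 1*18)/(-24) + 25/19))*(-56))/(-249068 - 165440) = (-136623 + ((-5*6)*((4 - 1*18)/(-24) + 25/19))*(-56))/(-249068 - 165440) = (-136623 - 30*((4 - 18)*(-1/24) + 25*(1/19))*(-56))/(-414508) = (-136623 - 30*(-14*(-1/24) + 25/19)*(-56))*(-1/414508) = (-136623 - 30*(7/12 + 25/19)*(-56))*(-1/414508) = (-136623 - 30*433/228*(-56))*(-1/414508) = (-136623 - 2165/38*(-56))*(-1/414508) = (-136623 + 60620/19)*(-1/414508) = -2535217/19*(-1/414508) = 2535217/7875652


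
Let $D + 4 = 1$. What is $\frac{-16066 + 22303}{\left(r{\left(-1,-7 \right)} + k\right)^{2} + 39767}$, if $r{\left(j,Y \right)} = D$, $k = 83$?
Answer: $\frac{189}{1399} \approx 0.1351$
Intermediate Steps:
$D = -3$ ($D = -4 + 1 = -3$)
$r{\left(j,Y \right)} = -3$
$\frac{-16066 + 22303}{\left(r{\left(-1,-7 \right)} + k\right)^{2} + 39767} = \frac{-16066 + 22303}{\left(-3 + 83\right)^{2} + 39767} = \frac{6237}{80^{2} + 39767} = \frac{6237}{6400 + 39767} = \frac{6237}{46167} = 6237 \cdot \frac{1}{46167} = \frac{189}{1399}$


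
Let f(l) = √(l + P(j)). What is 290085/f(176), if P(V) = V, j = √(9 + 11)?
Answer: 290085*√2/(2*√(88 + √5)) ≈ 21593.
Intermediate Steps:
j = 2*√5 (j = √20 = 2*√5 ≈ 4.4721)
f(l) = √(l + 2*√5)
290085/f(176) = 290085/(√(176 + 2*√5)) = 290085/√(176 + 2*√5)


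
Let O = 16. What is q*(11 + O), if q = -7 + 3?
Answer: -108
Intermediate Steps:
q = -4
q*(11 + O) = -4*(11 + 16) = -4*27 = -108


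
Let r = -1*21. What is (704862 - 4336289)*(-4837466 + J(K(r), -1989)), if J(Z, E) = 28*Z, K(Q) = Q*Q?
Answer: 17522063783386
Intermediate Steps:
r = -21
K(Q) = Q²
(704862 - 4336289)*(-4837466 + J(K(r), -1989)) = (704862 - 4336289)*(-4837466 + 28*(-21)²) = -3631427*(-4837466 + 28*441) = -3631427*(-4837466 + 12348) = -3631427*(-4825118) = 17522063783386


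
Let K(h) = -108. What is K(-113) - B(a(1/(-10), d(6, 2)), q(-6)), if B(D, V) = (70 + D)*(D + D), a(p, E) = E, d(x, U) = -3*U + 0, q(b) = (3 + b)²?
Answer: 660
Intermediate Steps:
d(x, U) = -3*U
B(D, V) = 2*D*(70 + D) (B(D, V) = (70 + D)*(2*D) = 2*D*(70 + D))
K(-113) - B(a(1/(-10), d(6, 2)), q(-6)) = -108 - 2*(-3*2)*(70 - 3*2) = -108 - 2*(-6)*(70 - 6) = -108 - 2*(-6)*64 = -108 - 1*(-768) = -108 + 768 = 660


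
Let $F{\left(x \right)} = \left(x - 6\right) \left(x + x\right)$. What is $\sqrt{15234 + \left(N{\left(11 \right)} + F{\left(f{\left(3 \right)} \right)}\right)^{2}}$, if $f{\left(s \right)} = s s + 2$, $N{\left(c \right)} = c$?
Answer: $5 \sqrt{1195} \approx 172.84$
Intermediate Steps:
$f{\left(s \right)} = 2 + s^{2}$ ($f{\left(s \right)} = s^{2} + 2 = 2 + s^{2}$)
$F{\left(x \right)} = 2 x \left(-6 + x\right)$ ($F{\left(x \right)} = \left(-6 + x\right) 2 x = 2 x \left(-6 + x\right)$)
$\sqrt{15234 + \left(N{\left(11 \right)} + F{\left(f{\left(3 \right)} \right)}\right)^{2}} = \sqrt{15234 + \left(11 + 2 \left(2 + 3^{2}\right) \left(-6 + \left(2 + 3^{2}\right)\right)\right)^{2}} = \sqrt{15234 + \left(11 + 2 \left(2 + 9\right) \left(-6 + \left(2 + 9\right)\right)\right)^{2}} = \sqrt{15234 + \left(11 + 2 \cdot 11 \left(-6 + 11\right)\right)^{2}} = \sqrt{15234 + \left(11 + 2 \cdot 11 \cdot 5\right)^{2}} = \sqrt{15234 + \left(11 + 110\right)^{2}} = \sqrt{15234 + 121^{2}} = \sqrt{15234 + 14641} = \sqrt{29875} = 5 \sqrt{1195}$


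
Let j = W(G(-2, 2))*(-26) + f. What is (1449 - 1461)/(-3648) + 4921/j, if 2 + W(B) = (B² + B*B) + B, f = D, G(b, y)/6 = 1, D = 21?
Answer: -1494029/594320 ≈ -2.5138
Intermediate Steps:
G(b, y) = 6 (G(b, y) = 6*1 = 6)
f = 21
W(B) = -2 + B + 2*B² (W(B) = -2 + ((B² + B*B) + B) = -2 + ((B² + B²) + B) = -2 + (2*B² + B) = -2 + (B + 2*B²) = -2 + B + 2*B²)
j = -1955 (j = (-2 + 6 + 2*6²)*(-26) + 21 = (-2 + 6 + 2*36)*(-26) + 21 = (-2 + 6 + 72)*(-26) + 21 = 76*(-26) + 21 = -1976 + 21 = -1955)
(1449 - 1461)/(-3648) + 4921/j = (1449 - 1461)/(-3648) + 4921/(-1955) = -12*(-1/3648) + 4921*(-1/1955) = 1/304 - 4921/1955 = -1494029/594320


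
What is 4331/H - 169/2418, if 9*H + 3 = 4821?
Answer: 598955/74679 ≈ 8.0204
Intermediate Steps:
H = 1606/3 (H = -⅓ + (⅑)*4821 = -⅓ + 1607/3 = 1606/3 ≈ 535.33)
4331/H - 169/2418 = 4331/(1606/3) - 169/2418 = 4331*(3/1606) - 169*1/2418 = 12993/1606 - 13/186 = 598955/74679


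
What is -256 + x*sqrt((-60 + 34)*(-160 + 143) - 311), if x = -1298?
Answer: -256 - 1298*sqrt(131) ≈ -15112.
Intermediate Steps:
-256 + x*sqrt((-60 + 34)*(-160 + 143) - 311) = -256 - 1298*sqrt((-60 + 34)*(-160 + 143) - 311) = -256 - 1298*sqrt(-26*(-17) - 311) = -256 - 1298*sqrt(442 - 311) = -256 - 1298*sqrt(131)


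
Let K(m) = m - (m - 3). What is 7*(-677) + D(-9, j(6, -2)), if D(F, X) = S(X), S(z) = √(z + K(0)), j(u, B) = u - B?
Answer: -4739 + √11 ≈ -4735.7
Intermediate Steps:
K(m) = 3 (K(m) = m - (-3 + m) = m + (3 - m) = 3)
S(z) = √(3 + z) (S(z) = √(z + 3) = √(3 + z))
D(F, X) = √(3 + X)
7*(-677) + D(-9, j(6, -2)) = 7*(-677) + √(3 + (6 - 1*(-2))) = -4739 + √(3 + (6 + 2)) = -4739 + √(3 + 8) = -4739 + √11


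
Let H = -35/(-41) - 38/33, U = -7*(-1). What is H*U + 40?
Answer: 51299/1353 ≈ 37.915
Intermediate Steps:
U = 7
H = -403/1353 (H = -35*(-1/41) - 38*1/33 = 35/41 - 38/33 = -403/1353 ≈ -0.29786)
H*U + 40 = -403/1353*7 + 40 = -2821/1353 + 40 = 51299/1353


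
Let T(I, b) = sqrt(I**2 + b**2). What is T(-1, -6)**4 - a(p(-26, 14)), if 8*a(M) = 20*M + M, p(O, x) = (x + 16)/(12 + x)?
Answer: 142061/104 ≈ 1366.0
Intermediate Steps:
p(O, x) = (16 + x)/(12 + x)
a(M) = 21*M/8 (a(M) = (20*M + M)/8 = (21*M)/8 = 21*M/8)
T(-1, -6)**4 - a(p(-26, 14)) = (sqrt((-1)**2 + (-6)**2))**4 - 21*(16 + 14)/(12 + 14)/8 = (sqrt(1 + 36))**4 - 21*30/26/8 = (sqrt(37))**4 - 21*(1/26)*30/8 = 1369 - 21*15/(8*13) = 1369 - 1*315/104 = 1369 - 315/104 = 142061/104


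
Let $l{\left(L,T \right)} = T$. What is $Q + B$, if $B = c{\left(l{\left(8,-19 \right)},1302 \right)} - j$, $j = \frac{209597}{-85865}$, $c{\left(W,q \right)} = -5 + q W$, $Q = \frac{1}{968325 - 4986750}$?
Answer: $- \frac{1707306701158303}{69008412525} \approx -24741.0$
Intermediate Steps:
$Q = - \frac{1}{4018425}$ ($Q = \frac{1}{-4018425} = - \frac{1}{4018425} \approx -2.4885 \cdot 10^{-7}$)
$c{\left(W,q \right)} = -5 + W q$
$j = - \frac{209597}{85865}$ ($j = 209597 \left(- \frac{1}{85865}\right) = - \frac{209597}{85865} \approx -2.441$)
$B = - \frac{2124348098}{85865}$ ($B = \left(-5 - 24738\right) - - \frac{209597}{85865} = \left(-5 - 24738\right) + \frac{209597}{85865} = -24743 + \frac{209597}{85865} = - \frac{2124348098}{85865} \approx -24741.0$)
$Q + B = - \frac{1}{4018425} - \frac{2124348098}{85865} = - \frac{1707306701158303}{69008412525}$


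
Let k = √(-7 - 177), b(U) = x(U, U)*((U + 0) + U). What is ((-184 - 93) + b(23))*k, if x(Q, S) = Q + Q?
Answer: 3678*I*√46 ≈ 24945.0*I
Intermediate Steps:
x(Q, S) = 2*Q
b(U) = 4*U² (b(U) = (2*U)*((U + 0) + U) = (2*U)*(U + U) = (2*U)*(2*U) = 4*U²)
k = 2*I*√46 (k = √(-184) = 2*I*√46 ≈ 13.565*I)
((-184 - 93) + b(23))*k = ((-184 - 93) + 4*23²)*(2*I*√46) = (-277 + 4*529)*(2*I*√46) = (-277 + 2116)*(2*I*√46) = 1839*(2*I*√46) = 3678*I*√46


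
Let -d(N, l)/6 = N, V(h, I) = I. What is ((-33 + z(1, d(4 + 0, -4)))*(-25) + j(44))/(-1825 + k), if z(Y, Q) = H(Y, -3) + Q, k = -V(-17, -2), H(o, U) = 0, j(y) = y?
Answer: -1469/1823 ≈ -0.80581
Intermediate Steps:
d(N, l) = -6*N
k = 2 (k = -1*(-2) = 2)
z(Y, Q) = Q (z(Y, Q) = 0 + Q = Q)
((-33 + z(1, d(4 + 0, -4)))*(-25) + j(44))/(-1825 + k) = ((-33 - 6*(4 + 0))*(-25) + 44)/(-1825 + 2) = ((-33 - 6*4)*(-25) + 44)/(-1823) = ((-33 - 24)*(-25) + 44)*(-1/1823) = (-57*(-25) + 44)*(-1/1823) = (1425 + 44)*(-1/1823) = 1469*(-1/1823) = -1469/1823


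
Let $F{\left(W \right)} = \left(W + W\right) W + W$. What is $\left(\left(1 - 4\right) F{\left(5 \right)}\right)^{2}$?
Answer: $27225$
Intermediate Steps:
$F{\left(W \right)} = W + 2 W^{2}$ ($F{\left(W \right)} = 2 W W + W = 2 W^{2} + W = W + 2 W^{2}$)
$\left(\left(1 - 4\right) F{\left(5 \right)}\right)^{2} = \left(\left(1 - 4\right) 5 \left(1 + 2 \cdot 5\right)\right)^{2} = \left(- 3 \cdot 5 \left(1 + 10\right)\right)^{2} = \left(- 3 \cdot 5 \cdot 11\right)^{2} = \left(\left(-3\right) 55\right)^{2} = \left(-165\right)^{2} = 27225$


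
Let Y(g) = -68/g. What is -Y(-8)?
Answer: -17/2 ≈ -8.5000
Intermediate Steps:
-Y(-8) = -(-68)/(-8) = -(-68)*(-1)/8 = -1*17/2 = -17/2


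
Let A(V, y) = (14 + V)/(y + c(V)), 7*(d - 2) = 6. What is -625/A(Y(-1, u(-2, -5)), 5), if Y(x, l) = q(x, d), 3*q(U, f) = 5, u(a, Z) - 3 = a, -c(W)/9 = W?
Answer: 18750/47 ≈ 398.94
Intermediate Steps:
d = 20/7 (d = 2 + (⅐)*6 = 2 + 6/7 = 20/7 ≈ 2.8571)
c(W) = -9*W
u(a, Z) = 3 + a
q(U, f) = 5/3 (q(U, f) = (⅓)*5 = 5/3)
Y(x, l) = 5/3
A(V, y) = (14 + V)/(y - 9*V)
-625/A(Y(-1, u(-2, -5)), 5) = -625*(5 - 9*5/3)/(14 + 5/3) = -625/((47/3)/(5 - 15)) = -625/((47/3)/(-10)) = -625/((-⅒*47/3)) = -625/(-47/30) = -625*(-30/47) = 18750/47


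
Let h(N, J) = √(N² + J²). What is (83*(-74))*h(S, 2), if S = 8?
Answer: -12284*√17 ≈ -50648.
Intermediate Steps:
h(N, J) = √(J² + N²)
(83*(-74))*h(S, 2) = (83*(-74))*√(2² + 8²) = -6142*√(4 + 64) = -12284*√17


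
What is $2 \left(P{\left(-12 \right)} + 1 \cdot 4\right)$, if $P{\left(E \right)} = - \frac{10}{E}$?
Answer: $\frac{29}{3} \approx 9.6667$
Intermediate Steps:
$2 \left(P{\left(-12 \right)} + 1 \cdot 4\right) = 2 \left(- \frac{10}{-12} + 1 \cdot 4\right) = 2 \left(\left(-10\right) \left(- \frac{1}{12}\right) + 4\right) = 2 \left(\frac{5}{6} + 4\right) = 2 \cdot \frac{29}{6} = \frac{29}{3}$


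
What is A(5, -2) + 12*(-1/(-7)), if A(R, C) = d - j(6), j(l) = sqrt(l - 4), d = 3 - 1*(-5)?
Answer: 68/7 - sqrt(2) ≈ 8.3001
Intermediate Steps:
d = 8 (d = 3 + 5 = 8)
j(l) = sqrt(-4 + l)
A(R, C) = 8 - sqrt(2) (A(R, C) = 8 - sqrt(-4 + 6) = 8 - sqrt(2))
A(5, -2) + 12*(-1/(-7)) = (8 - sqrt(2)) + 12*(-1/(-7)) = (8 - sqrt(2)) + 12*(-1*(-1/7)) = (8 - sqrt(2)) + 12*(1/7) = (8 - sqrt(2)) + 12/7 = 68/7 - sqrt(2)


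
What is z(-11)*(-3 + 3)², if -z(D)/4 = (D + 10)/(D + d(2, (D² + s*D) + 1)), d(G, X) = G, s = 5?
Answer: 0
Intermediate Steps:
z(D) = -4*(10 + D)/(2 + D) (z(D) = -4*(D + 10)/(D + 2) = -4*(10 + D)/(2 + D))
z(-11)*(-3 + 3)² = (4*(-10 - 1*(-11))/(2 - 11))*(-3 + 3)² = (4*(-10 + 11)/(-9))*0² = (4*(-⅑)*1)*0 = -4/9*0 = 0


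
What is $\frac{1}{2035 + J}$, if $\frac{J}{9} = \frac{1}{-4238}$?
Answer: $\frac{4238}{8624321} \approx 0.0004914$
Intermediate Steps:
$J = - \frac{9}{4238}$ ($J = \frac{9}{-4238} = 9 \left(- \frac{1}{4238}\right) = - \frac{9}{4238} \approx -0.0021236$)
$\frac{1}{2035 + J} = \frac{1}{2035 - \frac{9}{4238}} = \frac{1}{\frac{8624321}{4238}} = \frac{4238}{8624321}$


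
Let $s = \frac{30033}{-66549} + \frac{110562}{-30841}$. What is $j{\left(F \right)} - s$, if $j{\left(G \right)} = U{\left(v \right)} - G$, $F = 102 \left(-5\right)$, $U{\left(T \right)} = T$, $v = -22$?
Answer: $\frac{336624546761}{684145903} \approx 492.04$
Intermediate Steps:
$F = -510$
$j{\left(G \right)} = -22 - G$
$s = - \frac{2761346097}{684145903}$ ($s = 30033 \left(- \frac{1}{66549}\right) + 110562 \left(- \frac{1}{30841}\right) = - \frac{10011}{22183} - \frac{110562}{30841} = - \frac{2761346097}{684145903} \approx -4.0362$)
$j{\left(F \right)} - s = \left(-22 - -510\right) - - \frac{2761346097}{684145903} = \left(-22 + 510\right) + \frac{2761346097}{684145903} = 488 + \frac{2761346097}{684145903} = \frac{336624546761}{684145903}$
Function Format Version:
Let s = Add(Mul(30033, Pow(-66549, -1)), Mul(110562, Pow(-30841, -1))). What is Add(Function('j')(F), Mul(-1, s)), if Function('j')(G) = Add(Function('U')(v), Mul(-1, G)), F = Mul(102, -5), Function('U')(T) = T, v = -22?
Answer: Rational(336624546761, 684145903) ≈ 492.04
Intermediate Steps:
F = -510
Function('j')(G) = Add(-22, Mul(-1, G))
s = Rational(-2761346097, 684145903) (s = Add(Mul(30033, Rational(-1, 66549)), Mul(110562, Rational(-1, 30841))) = Add(Rational(-10011, 22183), Rational(-110562, 30841)) = Rational(-2761346097, 684145903) ≈ -4.0362)
Add(Function('j')(F), Mul(-1, s)) = Add(Add(-22, Mul(-1, -510)), Mul(-1, Rational(-2761346097, 684145903))) = Add(Add(-22, 510), Rational(2761346097, 684145903)) = Add(488, Rational(2761346097, 684145903)) = Rational(336624546761, 684145903)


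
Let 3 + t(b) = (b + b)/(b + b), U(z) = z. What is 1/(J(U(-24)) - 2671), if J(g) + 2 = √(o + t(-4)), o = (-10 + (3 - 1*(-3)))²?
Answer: -2673/7144915 - √14/7144915 ≈ -0.00037464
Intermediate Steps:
o = 16 (o = (-10 + (3 + 3))² = (-10 + 6)² = (-4)² = 16)
t(b) = -2 (t(b) = -3 + (b + b)/(b + b) = -3 + (2*b)/((2*b)) = -3 + (2*b)*(1/(2*b)) = -3 + 1 = -2)
J(g) = -2 + √14 (J(g) = -2 + √(16 - 2) = -2 + √14)
1/(J(U(-24)) - 2671) = 1/((-2 + √14) - 2671) = 1/(-2673 + √14)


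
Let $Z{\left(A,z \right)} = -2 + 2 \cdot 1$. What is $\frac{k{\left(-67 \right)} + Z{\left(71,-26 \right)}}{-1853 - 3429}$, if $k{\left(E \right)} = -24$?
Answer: $\frac{12}{2641} \approx 0.0045437$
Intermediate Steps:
$Z{\left(A,z \right)} = 0$ ($Z{\left(A,z \right)} = -2 + 2 = 0$)
$\frac{k{\left(-67 \right)} + Z{\left(71,-26 \right)}}{-1853 - 3429} = \frac{-24 + 0}{-1853 - 3429} = - \frac{24}{-5282} = \left(-24\right) \left(- \frac{1}{5282}\right) = \frac{12}{2641}$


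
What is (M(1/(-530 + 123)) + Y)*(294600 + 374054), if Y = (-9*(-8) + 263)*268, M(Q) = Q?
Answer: 24432924072186/407 ≈ 6.0032e+10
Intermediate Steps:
Y = 89780 (Y = (72 + 263)*268 = 335*268 = 89780)
(M(1/(-530 + 123)) + Y)*(294600 + 374054) = (1/(-530 + 123) + 89780)*(294600 + 374054) = (1/(-407) + 89780)*668654 = (-1/407 + 89780)*668654 = (36540459/407)*668654 = 24432924072186/407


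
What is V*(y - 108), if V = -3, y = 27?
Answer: 243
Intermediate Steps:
V*(y - 108) = -3*(27 - 108) = -3*(-81) = 243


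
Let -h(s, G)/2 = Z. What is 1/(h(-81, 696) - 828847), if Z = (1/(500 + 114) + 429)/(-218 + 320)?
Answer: -31314/25954778365 ≈ -1.2065e-6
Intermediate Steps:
Z = 263407/62628 (Z = (1/614 + 429)/102 = (1/614 + 429)*(1/102) = (263407/614)*(1/102) = 263407/62628 ≈ 4.2059)
h(s, G) = -263407/31314 (h(s, G) = -2*263407/62628 = -263407/31314)
1/(h(-81, 696) - 828847) = 1/(-263407/31314 - 828847) = 1/(-25954778365/31314) = -31314/25954778365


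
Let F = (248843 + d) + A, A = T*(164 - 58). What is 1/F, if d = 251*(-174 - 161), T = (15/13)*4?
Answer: 13/2148214 ≈ 6.0515e-6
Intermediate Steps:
T = 60/13 (T = (15*(1/13))*4 = (15/13)*4 = 60/13 ≈ 4.6154)
A = 6360/13 (A = 60*(164 - 58)/13 = (60/13)*106 = 6360/13 ≈ 489.23)
d = -84085 (d = 251*(-335) = -84085)
F = 2148214/13 (F = (248843 - 84085) + 6360/13 = 164758 + 6360/13 = 2148214/13 ≈ 1.6525e+5)
1/F = 1/(2148214/13) = 13/2148214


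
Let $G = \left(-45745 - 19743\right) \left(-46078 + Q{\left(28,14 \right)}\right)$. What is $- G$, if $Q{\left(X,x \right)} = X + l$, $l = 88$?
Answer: $-3009959456$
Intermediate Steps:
$Q{\left(X,x \right)} = 88 + X$ ($Q{\left(X,x \right)} = X + 88 = 88 + X$)
$G = 3009959456$ ($G = \left(-45745 - 19743\right) \left(-46078 + \left(88 + 28\right)\right) = - 65488 \left(-46078 + 116\right) = \left(-65488\right) \left(-45962\right) = 3009959456$)
$- G = \left(-1\right) 3009959456 = -3009959456$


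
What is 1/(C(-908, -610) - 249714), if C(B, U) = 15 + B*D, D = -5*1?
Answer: -1/245159 ≈ -4.0790e-6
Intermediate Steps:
D = -5
C(B, U) = 15 - 5*B (C(B, U) = 15 + B*(-5) = 15 - 5*B)
1/(C(-908, -610) - 249714) = 1/((15 - 5*(-908)) - 249714) = 1/((15 + 4540) - 249714) = 1/(4555 - 249714) = 1/(-245159) = -1/245159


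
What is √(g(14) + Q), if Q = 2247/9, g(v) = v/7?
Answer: √2265/3 ≈ 15.864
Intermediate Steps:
g(v) = v/7 (g(v) = v*(⅐) = v/7)
Q = 749/3 (Q = 2247*(⅑) = 749/3 ≈ 249.67)
√(g(14) + Q) = √((⅐)*14 + 749/3) = √(2 + 749/3) = √(755/3) = √2265/3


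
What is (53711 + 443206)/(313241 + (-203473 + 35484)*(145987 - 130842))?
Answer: -496917/2543880164 ≈ -0.00019534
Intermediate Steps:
(53711 + 443206)/(313241 + (-203473 + 35484)*(145987 - 130842)) = 496917/(313241 - 167989*15145) = 496917/(313241 - 2544193405) = 496917/(-2543880164) = 496917*(-1/2543880164) = -496917/2543880164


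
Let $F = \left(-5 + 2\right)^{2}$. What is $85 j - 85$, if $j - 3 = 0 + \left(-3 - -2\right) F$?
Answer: $-595$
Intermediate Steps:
$F = 9$ ($F = \left(-3\right)^{2} = 9$)
$j = -6$ ($j = 3 + \left(0 + \left(-3 - -2\right) 9\right) = 3 + \left(0 + \left(-3 + 2\right) 9\right) = 3 + \left(0 - 9\right) = 3 - 9 = -6$)
$85 j - 85 = 85 \left(-6\right) - 85 = -510 - 85 = -595$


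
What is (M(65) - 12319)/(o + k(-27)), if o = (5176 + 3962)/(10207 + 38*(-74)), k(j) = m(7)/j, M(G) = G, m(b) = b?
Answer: -815564970/64987 ≈ -12550.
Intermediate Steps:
k(j) = 7/j
o = 3046/2465 (o = 9138/(10207 - 2812) = 9138/7395 = 9138*(1/7395) = 3046/2465 ≈ 1.2357)
(M(65) - 12319)/(o + k(-27)) = (65 - 12319)/(3046/2465 + 7/(-27)) = -12254/(3046/2465 + 7*(-1/27)) = -12254/(3046/2465 - 7/27) = -12254/64987/66555 = -12254*66555/64987 = -815564970/64987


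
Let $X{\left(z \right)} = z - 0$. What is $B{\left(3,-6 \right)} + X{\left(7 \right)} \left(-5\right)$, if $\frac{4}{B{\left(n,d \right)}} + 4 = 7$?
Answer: $- \frac{101}{3} \approx -33.667$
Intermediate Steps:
$B{\left(n,d \right)} = \frac{4}{3}$ ($B{\left(n,d \right)} = \frac{4}{-4 + 7} = \frac{4}{3}$)
$X{\left(z \right)} = z$ ($X{\left(z \right)} = z + 0 = z$)
$B{\left(3,-6 \right)} + X{\left(7 \right)} \left(-5\right) = \frac{4}{3} + 7 \left(-5\right) = \frac{4}{3} - 35 = - \frac{101}{3}$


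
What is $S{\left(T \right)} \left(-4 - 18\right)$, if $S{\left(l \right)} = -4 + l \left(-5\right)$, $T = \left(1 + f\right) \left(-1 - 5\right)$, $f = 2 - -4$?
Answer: $-4532$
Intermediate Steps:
$f = 6$ ($f = 2 + 4 = 6$)
$T = -42$ ($T = \left(1 + 6\right) \left(-1 - 5\right) = 7 \left(-6\right) = -42$)
$S{\left(l \right)} = -4 - 5 l$
$S{\left(T \right)} \left(-4 - 18\right) = \left(-4 - -210\right) \left(-4 - 18\right) = \left(-4 + 210\right) \left(-4 - 18\right) = 206 \left(-22\right) = -4532$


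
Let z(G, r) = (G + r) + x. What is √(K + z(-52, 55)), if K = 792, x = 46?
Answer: 29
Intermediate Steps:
z(G, r) = 46 + G + r (z(G, r) = (G + r) + 46 = 46 + G + r)
√(K + z(-52, 55)) = √(792 + (46 - 52 + 55)) = √(792 + 49) = √841 = 29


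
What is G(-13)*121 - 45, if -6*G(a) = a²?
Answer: -20719/6 ≈ -3453.2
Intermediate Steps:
G(a) = -a²/6
G(-13)*121 - 45 = -⅙*(-13)²*121 - 45 = -⅙*169*121 - 45 = -169/6*121 - 45 = -20449/6 - 45 = -20719/6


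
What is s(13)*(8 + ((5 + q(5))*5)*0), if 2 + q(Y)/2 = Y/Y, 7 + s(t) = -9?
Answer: -128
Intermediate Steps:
s(t) = -16 (s(t) = -7 - 9 = -16)
q(Y) = -2 (q(Y) = -4 + 2*(Y/Y) = -4 + 2*1 = -4 + 2 = -2)
s(13)*(8 + ((5 + q(5))*5)*0) = -16*(8 + ((5 - 2)*5)*0) = -16*(8 + (3*5)*0) = -16*(8 + 15*0) = -16*(8 + 0) = -16*8 = -128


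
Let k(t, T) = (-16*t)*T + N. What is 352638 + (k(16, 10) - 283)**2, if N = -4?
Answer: 8458047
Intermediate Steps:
k(t, T) = -4 - 16*T*t (k(t, T) = (-16*t)*T - 4 = -16*T*t - 4 = -4 - 16*T*t)
352638 + (k(16, 10) - 283)**2 = 352638 + ((-4 - 16*10*16) - 283)**2 = 352638 + ((-4 - 2560) - 283)**2 = 352638 + (-2564 - 283)**2 = 352638 + (-2847)**2 = 352638 + 8105409 = 8458047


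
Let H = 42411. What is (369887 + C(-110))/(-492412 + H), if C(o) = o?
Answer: -369777/450001 ≈ -0.82172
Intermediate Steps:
(369887 + C(-110))/(-492412 + H) = (369887 - 110)/(-492412 + 42411) = 369777/(-450001) = 369777*(-1/450001) = -369777/450001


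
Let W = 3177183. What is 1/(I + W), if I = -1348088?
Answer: 1/1829095 ≈ 5.4672e-7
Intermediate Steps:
1/(I + W) = 1/(-1348088 + 3177183) = 1/1829095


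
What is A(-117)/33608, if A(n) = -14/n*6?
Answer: 7/327678 ≈ 2.1362e-5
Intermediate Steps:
A(n) = -84/n
A(-117)/33608 = -84/(-117)/33608 = -84*(-1/117)*(1/33608) = (28/39)*(1/33608) = 7/327678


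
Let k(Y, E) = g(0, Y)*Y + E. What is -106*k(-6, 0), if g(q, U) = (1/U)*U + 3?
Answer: 2544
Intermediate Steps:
g(q, U) = 4 (g(q, U) = U/U + 3 = 1 + 3 = 4)
k(Y, E) = E + 4*Y (k(Y, E) = 4*Y + E = E + 4*Y)
-106*k(-6, 0) = -106*(0 + 4*(-6)) = -106*(0 - 24) = -106*(-24) = 2544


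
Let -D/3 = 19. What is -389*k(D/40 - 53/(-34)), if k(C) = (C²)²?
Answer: -26675659829/213813760000 ≈ -0.12476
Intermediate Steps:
D = -57 (D = -3*19 = -57)
k(C) = C⁴
-389*k(D/40 - 53/(-34)) = -389*(-57/40 - 53/(-34))⁴ = -389*(-57*1/40 - 53*(-1/34))⁴ = -389*(-57/40 + 53/34)⁴ = -389*(91/680)⁴ = -389*68574961/213813760000 = -26675659829/213813760000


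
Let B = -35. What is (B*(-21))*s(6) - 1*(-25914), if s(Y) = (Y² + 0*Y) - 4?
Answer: 49434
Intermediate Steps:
s(Y) = -4 + Y² (s(Y) = (Y² + 0) - 4 = Y² - 4 = -4 + Y²)
(B*(-21))*s(6) - 1*(-25914) = (-35*(-21))*(-4 + 6²) - 1*(-25914) = 735*(-4 + 36) + 25914 = 735*32 + 25914 = 23520 + 25914 = 49434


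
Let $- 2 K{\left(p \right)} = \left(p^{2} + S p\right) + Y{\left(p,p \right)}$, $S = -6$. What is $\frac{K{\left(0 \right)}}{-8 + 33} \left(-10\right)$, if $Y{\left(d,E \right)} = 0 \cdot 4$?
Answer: $0$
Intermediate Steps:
$Y{\left(d,E \right)} = 0$
$K{\left(p \right)} = 3 p - \frac{p^{2}}{2}$ ($K{\left(p \right)} = - \frac{\left(p^{2} - 6 p\right) + 0}{2} = - \frac{p^{2} - 6 p}{2} = 3 p - \frac{p^{2}}{2}$)
$\frac{K{\left(0 \right)}}{-8 + 33} \left(-10\right) = \frac{\frac{1}{2} \cdot 0 \left(6 - 0\right)}{-8 + 33} \left(-10\right) = \frac{\frac{1}{2} \cdot 0 \left(6 + 0\right)}{25} \left(-10\right) = \frac{\frac{1}{2} \cdot 0 \cdot 6}{25} \left(-10\right) = \frac{1}{25} \cdot 0 \left(-10\right) = 0 \left(-10\right) = 0$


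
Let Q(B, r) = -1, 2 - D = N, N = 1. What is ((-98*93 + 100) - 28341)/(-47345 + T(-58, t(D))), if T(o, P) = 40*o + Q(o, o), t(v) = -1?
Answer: 37355/49666 ≈ 0.75212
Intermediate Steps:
D = 1 (D = 2 - 1*1 = 2 - 1 = 1)
T(o, P) = -1 + 40*o (T(o, P) = 40*o - 1 = -1 + 40*o)
((-98*93 + 100) - 28341)/(-47345 + T(-58, t(D))) = ((-98*93 + 100) - 28341)/(-47345 + (-1 + 40*(-58))) = ((-9114 + 100) - 28341)/(-47345 + (-1 - 2320)) = (-9014 - 28341)/(-47345 - 2321) = -37355/(-49666) = -37355*(-1/49666) = 37355/49666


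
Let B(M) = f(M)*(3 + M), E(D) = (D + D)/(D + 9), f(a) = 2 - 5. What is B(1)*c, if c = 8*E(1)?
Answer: -96/5 ≈ -19.200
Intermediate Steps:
f(a) = -3
E(D) = 2*D/(9 + D) (E(D) = (2*D)/(9 + D) = 2*D/(9 + D))
B(M) = -9 - 3*M (B(M) = -3*(3 + M) = -9 - 3*M)
c = 8/5 (c = 8*(2*1/(9 + 1)) = 8*(2*1/10) = 8*(2*1*(1/10)) = 8*(1/5) = 8/5 ≈ 1.6000)
B(1)*c = (-9 - 3*1)*(8/5) = (-9 - 3)*(8/5) = -12*8/5 = -96/5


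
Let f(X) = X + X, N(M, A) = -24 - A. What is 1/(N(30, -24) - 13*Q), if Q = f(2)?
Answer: -1/52 ≈ -0.019231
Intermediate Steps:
f(X) = 2*X
Q = 4 (Q = 2*2 = 4)
1/(N(30, -24) - 13*Q) = 1/((-24 - 1*(-24)) - 13*4) = 1/((-24 + 24) - 52) = 1/(0 - 52) = 1/(-52) = -1/52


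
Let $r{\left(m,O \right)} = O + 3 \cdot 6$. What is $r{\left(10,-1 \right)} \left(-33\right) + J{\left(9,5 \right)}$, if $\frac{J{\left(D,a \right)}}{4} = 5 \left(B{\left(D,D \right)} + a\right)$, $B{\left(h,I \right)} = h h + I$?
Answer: $1339$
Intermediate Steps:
$B{\left(h,I \right)} = I + h^{2}$ ($B{\left(h,I \right)} = h^{2} + I = I + h^{2}$)
$r{\left(m,O \right)} = 18 + O$ ($r{\left(m,O \right)} = O + 18 = 18 + O$)
$J{\left(D,a \right)} = 20 D + 20 a + 20 D^{2}$ ($J{\left(D,a \right)} = 4 \cdot 5 \left(\left(D + D^{2}\right) + a\right) = 4 \cdot 5 \left(D + a + D^{2}\right) = 4 \left(5 D + 5 a + 5 D^{2}\right) = 20 D + 20 a + 20 D^{2}$)
$r{\left(10,-1 \right)} \left(-33\right) + J{\left(9,5 \right)} = \left(18 - 1\right) \left(-33\right) + \left(20 \cdot 9 + 20 \cdot 5 + 20 \cdot 9^{2}\right) = 17 \left(-33\right) + \left(180 + 100 + 20 \cdot 81\right) = -561 + \left(180 + 100 + 1620\right) = -561 + 1900 = 1339$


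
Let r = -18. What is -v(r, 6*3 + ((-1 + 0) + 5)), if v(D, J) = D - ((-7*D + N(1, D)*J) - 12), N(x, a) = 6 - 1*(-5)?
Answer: 374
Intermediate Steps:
N(x, a) = 11 (N(x, a) = 6 + 5 = 11)
v(D, J) = 12 - 11*J + 8*D (v(D, J) = D - ((-7*D + 11*J) - 12) = D - (-12 - 7*D + 11*J) = D + (12 - 11*J + 7*D) = 12 - 11*J + 8*D)
-v(r, 6*3 + ((-1 + 0) + 5)) = -(12 - 11*(6*3 + ((-1 + 0) + 5)) + 8*(-18)) = -(12 - 11*(18 + (-1 + 5)) - 144) = -(12 - 11*(18 + 4) - 144) = -(12 - 11*22 - 144) = -(12 - 242 - 144) = -1*(-374) = 374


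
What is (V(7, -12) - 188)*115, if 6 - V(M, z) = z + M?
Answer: -20355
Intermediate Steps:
V(M, z) = 6 - M - z (V(M, z) = 6 - (z + M) = 6 - (M + z) = 6 + (-M - z) = 6 - M - z)
(V(7, -12) - 188)*115 = ((6 - 1*7 - 1*(-12)) - 188)*115 = ((6 - 7 + 12) - 188)*115 = (11 - 188)*115 = -177*115 = -20355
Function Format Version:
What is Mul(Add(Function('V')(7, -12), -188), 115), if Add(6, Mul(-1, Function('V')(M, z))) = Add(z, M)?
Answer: -20355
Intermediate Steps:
Function('V')(M, z) = Add(6, Mul(-1, M), Mul(-1, z)) (Function('V')(M, z) = Add(6, Mul(-1, Add(z, M))) = Add(6, Mul(-1, Add(M, z))) = Add(6, Add(Mul(-1, M), Mul(-1, z))) = Add(6, Mul(-1, M), Mul(-1, z)))
Mul(Add(Function('V')(7, -12), -188), 115) = Mul(Add(Add(6, Mul(-1, 7), Mul(-1, -12)), -188), 115) = Mul(Add(Add(6, -7, 12), -188), 115) = Mul(Add(11, -188), 115) = Mul(-177, 115) = -20355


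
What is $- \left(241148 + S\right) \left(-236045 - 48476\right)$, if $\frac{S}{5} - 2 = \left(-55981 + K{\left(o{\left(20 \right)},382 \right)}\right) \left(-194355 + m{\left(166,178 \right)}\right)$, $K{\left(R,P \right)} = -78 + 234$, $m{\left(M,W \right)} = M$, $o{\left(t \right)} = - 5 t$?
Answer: $15421961693424943$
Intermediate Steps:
$o{\left(t \right)} = - 5 t$
$K{\left(R,P \right)} = 156$
$S = 54203004635$ ($S = 10 + 5 \left(-55981 + 156\right) \left(-194355 + 166\right) = 10 + 5 \left(\left(-55825\right) \left(-194189\right)\right) = 10 + 5 \cdot 10840600925 = 10 + 54203004625 = 54203004635$)
$- \left(241148 + S\right) \left(-236045 - 48476\right) = - \left(241148 + 54203004635\right) \left(-236045 - 48476\right) = - 54203245783 \left(-284521\right) = \left(-1\right) \left(-15421961693424943\right) = 15421961693424943$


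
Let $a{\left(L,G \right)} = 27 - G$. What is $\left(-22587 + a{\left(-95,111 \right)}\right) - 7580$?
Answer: $-30251$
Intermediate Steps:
$\left(-22587 + a{\left(-95,111 \right)}\right) - 7580 = \left(-22587 + \left(27 - 111\right)\right) - 7580 = \left(-22587 - 84\right) - 7580 = -22671 - 7580 = -30251$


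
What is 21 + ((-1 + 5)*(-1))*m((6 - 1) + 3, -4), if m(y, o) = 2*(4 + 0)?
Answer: -11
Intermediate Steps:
m(y, o) = 8 (m(y, o) = 2*4 = 8)
21 + ((-1 + 5)*(-1))*m((6 - 1) + 3, -4) = 21 + ((-1 + 5)*(-1))*8 = 21 + (4*(-1))*8 = 21 - 4*8 = 21 - 32 = -11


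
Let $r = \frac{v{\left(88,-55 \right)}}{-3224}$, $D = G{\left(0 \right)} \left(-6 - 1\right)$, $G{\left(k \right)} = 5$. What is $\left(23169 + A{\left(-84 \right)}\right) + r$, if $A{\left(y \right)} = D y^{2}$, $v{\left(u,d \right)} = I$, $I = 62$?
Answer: $- \frac{11637133}{52} \approx -2.2379 \cdot 10^{5}$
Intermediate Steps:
$v{\left(u,d \right)} = 62$
$D = -35$ ($D = 5 \left(-6 - 1\right) = 5 \left(-7\right) = -35$)
$r = - \frac{1}{52}$ ($r = \frac{62}{-3224} = 62 \left(- \frac{1}{3224}\right) = - \frac{1}{52} \approx -0.019231$)
$A{\left(y \right)} = - 35 y^{2}$
$\left(23169 + A{\left(-84 \right)}\right) + r = \left(23169 - 35 \left(-84\right)^{2}\right) - \frac{1}{52} = \left(23169 - 246960\right) - \frac{1}{52} = -223791 - \frac{1}{52} = - \frac{11637133}{52}$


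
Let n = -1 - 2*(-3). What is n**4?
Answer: 625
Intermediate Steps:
n = 5 (n = -1 + 6 = 5)
n**4 = 5**4 = 625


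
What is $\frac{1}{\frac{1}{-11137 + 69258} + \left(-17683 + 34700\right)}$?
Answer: $\frac{58121}{989045058} \approx 5.8765 \cdot 10^{-5}$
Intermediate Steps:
$\frac{1}{\frac{1}{-11137 + 69258} + \left(-17683 + 34700\right)} = \frac{1}{\frac{1}{58121} + 17017} = \frac{1}{\frac{989045058}{58121}} = \frac{58121}{989045058}$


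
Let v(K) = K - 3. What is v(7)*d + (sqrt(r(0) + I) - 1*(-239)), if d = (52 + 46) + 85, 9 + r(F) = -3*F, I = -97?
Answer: 971 + I*sqrt(106) ≈ 971.0 + 10.296*I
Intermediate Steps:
r(F) = -9 - 3*F
v(K) = -3 + K
d = 183 (d = 98 + 85 = 183)
v(7)*d + (sqrt(r(0) + I) - 1*(-239)) = (-3 + 7)*183 + (sqrt((-9 - 3*0) - 97) - 1*(-239)) = 4*183 + (sqrt((-9 + 0) - 97) + 239) = 732 + (sqrt(-9 - 97) + 239) = 732 + (sqrt(-106) + 239) = 732 + (I*sqrt(106) + 239) = 732 + (239 + I*sqrt(106)) = 971 + I*sqrt(106)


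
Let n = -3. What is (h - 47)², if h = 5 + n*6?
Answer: 3600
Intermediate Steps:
h = -13 (h = 5 - 3*6 = 5 - 18 = -13)
(h - 47)² = (-13 - 47)² = (-60)² = 3600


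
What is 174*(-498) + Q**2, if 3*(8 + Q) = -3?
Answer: -86571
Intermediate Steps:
Q = -9 (Q = -8 + (1/3)*(-3) = -8 - 1 = -9)
174*(-498) + Q**2 = 174*(-498) + (-9)**2 = -86652 + 81 = -86571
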